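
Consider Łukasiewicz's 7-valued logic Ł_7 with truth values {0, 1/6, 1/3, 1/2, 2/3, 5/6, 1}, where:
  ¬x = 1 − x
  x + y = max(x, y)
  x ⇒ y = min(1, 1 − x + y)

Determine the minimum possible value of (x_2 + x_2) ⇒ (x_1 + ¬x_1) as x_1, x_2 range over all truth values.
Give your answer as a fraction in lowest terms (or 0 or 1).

Take x_1 = 1/2, x_2 = 1:
x_2 + x_2 = 1 + 1 = 1
¬x_1 = ¬1/2 = 1/2
x_1 + ¬x_1 = 1/2 + 1/2 = 1/2
(x_2 + x_2) ⇒ (x_1 + ¬x_1) = 1 ⇒ 1/2 = 1/2
No assignment yields a value below 1/2, so this is the minimum.

1/2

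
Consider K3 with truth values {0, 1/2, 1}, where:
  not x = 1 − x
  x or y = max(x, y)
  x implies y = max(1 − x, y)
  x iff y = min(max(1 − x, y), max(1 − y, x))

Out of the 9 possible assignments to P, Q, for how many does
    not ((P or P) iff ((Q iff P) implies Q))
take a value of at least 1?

P = 0, Q = 0 ↦ 0  <
P = 0, Q = 1/2 ↦ 1/2  <
P = 0, Q = 1 ↦ 1  ≥
P = 1/2, Q = 0 ↦ 1/2  <
P = 1/2, Q = 1/2 ↦ 1/2  <
P = 1/2, Q = 1 ↦ 1/2  <
P = 1, Q = 0 ↦ 0  <
P = 1, Q = 1/2 ↦ 1/2  <
P = 1, Q = 1 ↦ 0  <
So 1 of the 9 assignments meets the threshold.

1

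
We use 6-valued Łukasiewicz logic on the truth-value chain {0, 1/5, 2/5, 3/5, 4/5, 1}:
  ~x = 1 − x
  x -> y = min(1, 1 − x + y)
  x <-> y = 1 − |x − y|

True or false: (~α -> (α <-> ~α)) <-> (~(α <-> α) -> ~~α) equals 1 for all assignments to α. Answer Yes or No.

No

Counterexample: take α = 0.
~α = ~0 = 1
~α = ~0 = 1
α <-> ~α = 0 <-> 1 = 0
~α -> (α <-> ~α) = 1 -> 0 = 0
α <-> α = 0 <-> 0 = 1
~(α <-> α) = ~1 = 0
~α = ~0 = 1
~~α = ~1 = 0
~(α <-> α) -> ~~α = 0 -> 0 = 1
(~α -> (α <-> ~α)) <-> (~(α <-> α) -> ~~α) = 0 <-> 1 = 0
This gives 0 ≠ 1.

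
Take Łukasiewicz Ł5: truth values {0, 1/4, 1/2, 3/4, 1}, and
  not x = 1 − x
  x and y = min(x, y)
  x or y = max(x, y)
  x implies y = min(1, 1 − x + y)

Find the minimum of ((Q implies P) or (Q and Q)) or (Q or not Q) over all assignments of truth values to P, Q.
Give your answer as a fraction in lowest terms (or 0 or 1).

Take P = 0, Q = 1/2:
Q implies P = 1/2 implies 0 = 1/2
Q and Q = 1/2 and 1/2 = 1/2
(Q implies P) or (Q and Q) = 1/2 or 1/2 = 1/2
not Q = not 1/2 = 1/2
Q or not Q = 1/2 or 1/2 = 1/2
((Q implies P) or (Q and Q)) or (Q or not Q) = 1/2 or 1/2 = 1/2
No assignment yields a value below 1/2, so this is the minimum.

1/2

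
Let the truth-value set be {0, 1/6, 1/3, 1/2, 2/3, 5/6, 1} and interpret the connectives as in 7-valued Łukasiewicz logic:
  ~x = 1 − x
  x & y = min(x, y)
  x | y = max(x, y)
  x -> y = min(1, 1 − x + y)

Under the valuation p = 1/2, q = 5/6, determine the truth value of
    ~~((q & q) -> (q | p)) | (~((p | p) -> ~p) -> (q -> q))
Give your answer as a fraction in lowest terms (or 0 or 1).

1

q & q = 5/6 & 5/6 = 5/6
q | p = 5/6 | 1/2 = 5/6
(q & q) -> (q | p) = 5/6 -> 5/6 = 1
~((q & q) -> (q | p)) = ~1 = 0
~~((q & q) -> (q | p)) = ~0 = 1
p | p = 1/2 | 1/2 = 1/2
~p = ~1/2 = 1/2
(p | p) -> ~p = 1/2 -> 1/2 = 1
~((p | p) -> ~p) = ~1 = 0
q -> q = 5/6 -> 5/6 = 1
~((p | p) -> ~p) -> (q -> q) = 0 -> 1 = 1
~~((q & q) -> (q | p)) | (~((p | p) -> ~p) -> (q -> q)) = 1 | 1 = 1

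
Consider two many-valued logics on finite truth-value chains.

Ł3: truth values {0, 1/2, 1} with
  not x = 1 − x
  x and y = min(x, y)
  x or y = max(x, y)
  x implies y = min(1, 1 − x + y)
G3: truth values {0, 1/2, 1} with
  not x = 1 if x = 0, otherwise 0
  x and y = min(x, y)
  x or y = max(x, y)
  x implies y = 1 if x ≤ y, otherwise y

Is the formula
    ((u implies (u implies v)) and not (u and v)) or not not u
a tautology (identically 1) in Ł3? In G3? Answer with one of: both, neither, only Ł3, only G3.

only G3

In Ł3: at u = 1/2, v = 1/2 the value is 1/2 — not a tautology.
In G3: every assignment gives 1 — tautology.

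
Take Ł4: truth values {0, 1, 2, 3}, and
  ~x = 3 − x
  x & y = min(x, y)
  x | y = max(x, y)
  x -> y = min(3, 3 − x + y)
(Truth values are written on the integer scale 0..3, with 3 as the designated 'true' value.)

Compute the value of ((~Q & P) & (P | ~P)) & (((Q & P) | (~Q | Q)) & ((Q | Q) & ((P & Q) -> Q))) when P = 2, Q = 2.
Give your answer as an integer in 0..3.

~Q = ~2 = 1
~Q & P = 1 & 2 = 1
~P = ~2 = 1
P | ~P = 2 | 1 = 2
(~Q & P) & (P | ~P) = 1 & 2 = 1
Q & P = 2 & 2 = 2
~Q = ~2 = 1
~Q | Q = 1 | 2 = 2
(Q & P) | (~Q | Q) = 2 | 2 = 2
Q | Q = 2 | 2 = 2
P & Q = 2 & 2 = 2
(P & Q) -> Q = 2 -> 2 = 3
(Q | Q) & ((P & Q) -> Q) = 2 & 3 = 2
((Q & P) | (~Q | Q)) & ((Q | Q) & ((P & Q) -> Q)) = 2 & 2 = 2
((~Q & P) & (P | ~P)) & (((Q & P) | (~Q | Q)) & ((Q | Q) & ((P & Q) -> Q))) = 1 & 2 = 1

1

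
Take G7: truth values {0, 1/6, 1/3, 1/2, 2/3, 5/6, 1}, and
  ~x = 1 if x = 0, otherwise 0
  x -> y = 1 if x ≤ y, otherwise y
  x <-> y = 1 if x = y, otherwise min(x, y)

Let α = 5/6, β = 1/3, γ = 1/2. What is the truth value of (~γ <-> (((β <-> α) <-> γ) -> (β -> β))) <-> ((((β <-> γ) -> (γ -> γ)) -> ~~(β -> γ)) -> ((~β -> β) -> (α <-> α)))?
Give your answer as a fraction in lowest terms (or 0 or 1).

0

~γ = ~1/2 = 0
β <-> α = 1/3 <-> 5/6 = 1/3
(β <-> α) <-> γ = 1/3 <-> 1/2 = 1/3
β -> β = 1/3 -> 1/3 = 1
((β <-> α) <-> γ) -> (β -> β) = 1/3 -> 1 = 1
~γ <-> (((β <-> α) <-> γ) -> (β -> β)) = 0 <-> 1 = 0
β <-> γ = 1/3 <-> 1/2 = 1/3
γ -> γ = 1/2 -> 1/2 = 1
(β <-> γ) -> (γ -> γ) = 1/3 -> 1 = 1
β -> γ = 1/3 -> 1/2 = 1
~(β -> γ) = ~1 = 0
~~(β -> γ) = ~0 = 1
((β <-> γ) -> (γ -> γ)) -> ~~(β -> γ) = 1 -> 1 = 1
~β = ~1/3 = 0
~β -> β = 0 -> 1/3 = 1
α <-> α = 5/6 <-> 5/6 = 1
(~β -> β) -> (α <-> α) = 1 -> 1 = 1
(((β <-> γ) -> (γ -> γ)) -> ~~(β -> γ)) -> ((~β -> β) -> (α <-> α)) = 1 -> 1 = 1
(~γ <-> (((β <-> α) <-> γ) -> (β -> β))) <-> ((((β <-> γ) -> (γ -> γ)) -> ~~(β -> γ)) -> ((~β -> β) -> (α <-> α))) = 0 <-> 1 = 0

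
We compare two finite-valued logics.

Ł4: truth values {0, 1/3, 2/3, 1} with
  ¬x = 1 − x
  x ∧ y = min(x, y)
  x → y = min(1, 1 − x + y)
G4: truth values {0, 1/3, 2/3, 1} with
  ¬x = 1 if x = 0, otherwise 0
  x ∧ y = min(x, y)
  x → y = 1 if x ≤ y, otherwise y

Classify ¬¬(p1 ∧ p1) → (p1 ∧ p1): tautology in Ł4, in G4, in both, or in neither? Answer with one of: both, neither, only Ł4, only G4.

only Ł4

In Ł4: every assignment gives 1 — tautology.
In G4: at p1 = 1/3 the value is 1/3 — not a tautology.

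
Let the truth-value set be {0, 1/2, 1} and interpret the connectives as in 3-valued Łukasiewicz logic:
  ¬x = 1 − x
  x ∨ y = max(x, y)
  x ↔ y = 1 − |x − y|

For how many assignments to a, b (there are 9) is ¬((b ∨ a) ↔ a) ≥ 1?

1

a = 0, b = 0 ↦ 0  <
a = 0, b = 1/2 ↦ 1/2  <
a = 0, b = 1 ↦ 1  ≥
a = 1/2, b = 0 ↦ 0  <
a = 1/2, b = 1/2 ↦ 0  <
a = 1/2, b = 1 ↦ 1/2  <
a = 1, b = 0 ↦ 0  <
a = 1, b = 1/2 ↦ 0  <
a = 1, b = 1 ↦ 0  <
So 1 of the 9 assignments meets the threshold.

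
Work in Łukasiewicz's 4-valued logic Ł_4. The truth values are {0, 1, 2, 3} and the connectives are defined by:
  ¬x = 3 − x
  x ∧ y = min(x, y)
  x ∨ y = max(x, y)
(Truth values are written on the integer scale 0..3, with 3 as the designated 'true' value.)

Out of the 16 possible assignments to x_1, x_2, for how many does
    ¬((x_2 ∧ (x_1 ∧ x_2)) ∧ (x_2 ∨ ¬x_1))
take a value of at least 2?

x_1 = 0, x_2 = 0 ↦ 3  ≥
x_1 = 0, x_2 = 1 ↦ 3  ≥
x_1 = 0, x_2 = 2 ↦ 3  ≥
x_1 = 0, x_2 = 3 ↦ 3  ≥
x_1 = 1, x_2 = 0 ↦ 3  ≥
x_1 = 1, x_2 = 1 ↦ 2  ≥
x_1 = 1, x_2 = 2 ↦ 2  ≥
x_1 = 1, x_2 = 3 ↦ 2  ≥
x_1 = 2, x_2 = 0 ↦ 3  ≥
x_1 = 2, x_2 = 1 ↦ 2  ≥
x_1 = 2, x_2 = 2 ↦ 1  <
x_1 = 2, x_2 = 3 ↦ 1  <
x_1 = 3, x_2 = 0 ↦ 3  ≥
x_1 = 3, x_2 = 1 ↦ 2  ≥
x_1 = 3, x_2 = 2 ↦ 1  <
x_1 = 3, x_2 = 3 ↦ 0  <
So 12 of the 16 assignments meet the threshold.

12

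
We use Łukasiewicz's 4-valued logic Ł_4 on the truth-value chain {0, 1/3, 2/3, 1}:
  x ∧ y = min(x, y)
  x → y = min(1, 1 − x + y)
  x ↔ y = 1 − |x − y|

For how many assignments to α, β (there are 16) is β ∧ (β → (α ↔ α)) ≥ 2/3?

α = 0, β = 0 ↦ 0  <
α = 0, β = 1/3 ↦ 1/3  <
α = 0, β = 2/3 ↦ 2/3  ≥
α = 0, β = 1 ↦ 1  ≥
α = 1/3, β = 0 ↦ 0  <
α = 1/3, β = 1/3 ↦ 1/3  <
α = 1/3, β = 2/3 ↦ 2/3  ≥
α = 1/3, β = 1 ↦ 1  ≥
α = 2/3, β = 0 ↦ 0  <
α = 2/3, β = 1/3 ↦ 1/3  <
α = 2/3, β = 2/3 ↦ 2/3  ≥
α = 2/3, β = 1 ↦ 1  ≥
α = 1, β = 0 ↦ 0  <
α = 1, β = 1/3 ↦ 1/3  <
α = 1, β = 2/3 ↦ 2/3  ≥
α = 1, β = 1 ↦ 1  ≥
So 8 of the 16 assignments meet the threshold.

8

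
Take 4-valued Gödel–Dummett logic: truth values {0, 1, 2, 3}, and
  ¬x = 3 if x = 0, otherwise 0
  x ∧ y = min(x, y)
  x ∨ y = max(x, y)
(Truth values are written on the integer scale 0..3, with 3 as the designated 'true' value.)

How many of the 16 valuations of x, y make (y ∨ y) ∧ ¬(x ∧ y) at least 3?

1

x = 0, y = 0 ↦ 0  <
x = 0, y = 1 ↦ 1  <
x = 0, y = 2 ↦ 2  <
x = 0, y = 3 ↦ 3  ≥
x = 1, y = 0 ↦ 0  <
x = 1, y = 1 ↦ 0  <
x = 1, y = 2 ↦ 0  <
x = 1, y = 3 ↦ 0  <
x = 2, y = 0 ↦ 0  <
x = 2, y = 1 ↦ 0  <
x = 2, y = 2 ↦ 0  <
x = 2, y = 3 ↦ 0  <
x = 3, y = 0 ↦ 0  <
x = 3, y = 1 ↦ 0  <
x = 3, y = 2 ↦ 0  <
x = 3, y = 3 ↦ 0  <
So 1 of the 16 assignments meets the threshold.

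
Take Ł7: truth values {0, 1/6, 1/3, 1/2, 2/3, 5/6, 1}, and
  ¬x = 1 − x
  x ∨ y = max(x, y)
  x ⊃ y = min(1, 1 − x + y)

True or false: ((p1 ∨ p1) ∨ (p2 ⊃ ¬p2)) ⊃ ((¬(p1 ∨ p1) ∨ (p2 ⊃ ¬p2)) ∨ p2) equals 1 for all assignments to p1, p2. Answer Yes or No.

Counterexample: take p1 = 5/6, p2 = 2/3.
p1 ∨ p1 = 5/6 ∨ 5/6 = 5/6
¬p2 = ¬2/3 = 1/3
p2 ⊃ ¬p2 = 2/3 ⊃ 1/3 = 2/3
(p1 ∨ p1) ∨ (p2 ⊃ ¬p2) = 5/6 ∨ 2/3 = 5/6
p1 ∨ p1 = 5/6 ∨ 5/6 = 5/6
¬(p1 ∨ p1) = ¬5/6 = 1/6
¬p2 = ¬2/3 = 1/3
p2 ⊃ ¬p2 = 2/3 ⊃ 1/3 = 2/3
¬(p1 ∨ p1) ∨ (p2 ⊃ ¬p2) = 1/6 ∨ 2/3 = 2/3
(¬(p1 ∨ p1) ∨ (p2 ⊃ ¬p2)) ∨ p2 = 2/3 ∨ 2/3 = 2/3
((p1 ∨ p1) ∨ (p2 ⊃ ¬p2)) ⊃ ((¬(p1 ∨ p1) ∨ (p2 ⊃ ¬p2)) ∨ p2) = 5/6 ⊃ 2/3 = 5/6
This gives 5/6 ≠ 1.

No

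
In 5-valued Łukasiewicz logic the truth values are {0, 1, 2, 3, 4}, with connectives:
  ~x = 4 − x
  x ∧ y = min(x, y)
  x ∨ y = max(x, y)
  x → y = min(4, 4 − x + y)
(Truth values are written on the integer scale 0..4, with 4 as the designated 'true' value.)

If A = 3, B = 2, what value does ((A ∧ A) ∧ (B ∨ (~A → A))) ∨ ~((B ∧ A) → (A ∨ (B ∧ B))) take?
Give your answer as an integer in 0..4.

A ∧ A = 3 ∧ 3 = 3
~A = ~3 = 1
~A → A = 1 → 3 = 4
B ∨ (~A → A) = 2 ∨ 4 = 4
(A ∧ A) ∧ (B ∨ (~A → A)) = 3 ∧ 4 = 3
B ∧ A = 2 ∧ 3 = 2
B ∧ B = 2 ∧ 2 = 2
A ∨ (B ∧ B) = 3 ∨ 2 = 3
(B ∧ A) → (A ∨ (B ∧ B)) = 2 → 3 = 4
~((B ∧ A) → (A ∨ (B ∧ B))) = ~4 = 0
((A ∧ A) ∧ (B ∨ (~A → A))) ∨ ~((B ∧ A) → (A ∨ (B ∧ B))) = 3 ∨ 0 = 3

3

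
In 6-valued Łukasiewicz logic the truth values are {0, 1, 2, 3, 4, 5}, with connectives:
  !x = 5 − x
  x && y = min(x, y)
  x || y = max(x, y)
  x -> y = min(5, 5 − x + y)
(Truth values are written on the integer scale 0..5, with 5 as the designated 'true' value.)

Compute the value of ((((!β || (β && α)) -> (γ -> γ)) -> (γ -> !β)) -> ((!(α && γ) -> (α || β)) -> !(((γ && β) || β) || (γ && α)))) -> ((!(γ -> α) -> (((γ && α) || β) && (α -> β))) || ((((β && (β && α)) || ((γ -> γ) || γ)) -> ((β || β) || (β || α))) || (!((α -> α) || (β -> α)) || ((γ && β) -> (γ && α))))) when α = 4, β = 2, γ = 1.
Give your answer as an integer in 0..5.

!β = !2 = 3
β && α = 2 && 4 = 2
!β || (β && α) = 3 || 2 = 3
γ -> γ = 1 -> 1 = 5
(!β || (β && α)) -> (γ -> γ) = 3 -> 5 = 5
!β = !2 = 3
γ -> !β = 1 -> 3 = 5
((!β || (β && α)) -> (γ -> γ)) -> (γ -> !β) = 5 -> 5 = 5
α && γ = 4 && 1 = 1
!(α && γ) = !1 = 4
α || β = 4 || 2 = 4
!(α && γ) -> (α || β) = 4 -> 4 = 5
γ && β = 1 && 2 = 1
(γ && β) || β = 1 || 2 = 2
γ && α = 1 && 4 = 1
((γ && β) || β) || (γ && α) = 2 || 1 = 2
!(((γ && β) || β) || (γ && α)) = !2 = 3
(!(α && γ) -> (α || β)) -> !(((γ && β) || β) || (γ && α)) = 5 -> 3 = 3
(((!β || (β && α)) -> (γ -> γ)) -> (γ -> !β)) -> ((!(α && γ) -> (α || β)) -> !(((γ && β) || β) || (γ && α))) = 5 -> 3 = 3
γ -> α = 1 -> 4 = 5
!(γ -> α) = !5 = 0
γ && α = 1 && 4 = 1
(γ && α) || β = 1 || 2 = 2
α -> β = 4 -> 2 = 3
((γ && α) || β) && (α -> β) = 2 && 3 = 2
!(γ -> α) -> (((γ && α) || β) && (α -> β)) = 0 -> 2 = 5
β && α = 2 && 4 = 2
β && (β && α) = 2 && 2 = 2
γ -> γ = 1 -> 1 = 5
(γ -> γ) || γ = 5 || 1 = 5
(β && (β && α)) || ((γ -> γ) || γ) = 2 || 5 = 5
β || β = 2 || 2 = 2
β || α = 2 || 4 = 4
(β || β) || (β || α) = 2 || 4 = 4
((β && (β && α)) || ((γ -> γ) || γ)) -> ((β || β) || (β || α)) = 5 -> 4 = 4
α -> α = 4 -> 4 = 5
β -> α = 2 -> 4 = 5
(α -> α) || (β -> α) = 5 || 5 = 5
!((α -> α) || (β -> α)) = !5 = 0
γ && β = 1 && 2 = 1
γ && α = 1 && 4 = 1
(γ && β) -> (γ && α) = 1 -> 1 = 5
!((α -> α) || (β -> α)) || ((γ && β) -> (γ && α)) = 0 || 5 = 5
(((β && (β && α)) || ((γ -> γ) || γ)) -> ((β || β) || (β || α))) || (!((α -> α) || (β -> α)) || ((γ && β) -> (γ && α))) = 4 || 5 = 5
(!(γ -> α) -> (((γ && α) || β) && (α -> β))) || ((((β && (β && α)) || ((γ -> γ) || γ)) -> ((β || β) || (β || α))) || (!((α -> α) || (β -> α)) || ((γ && β) -> (γ && α)))) = 5 || 5 = 5
((((!β || (β && α)) -> (γ -> γ)) -> (γ -> !β)) -> ((!(α && γ) -> (α || β)) -> !(((γ && β) || β) || (γ && α)))) -> ((!(γ -> α) -> (((γ && α) || β) && (α -> β))) || ((((β && (β && α)) || ((γ -> γ) || γ)) -> ((β || β) || (β || α))) || (!((α -> α) || (β -> α)) || ((γ && β) -> (γ && α))))) = 3 -> 5 = 5

5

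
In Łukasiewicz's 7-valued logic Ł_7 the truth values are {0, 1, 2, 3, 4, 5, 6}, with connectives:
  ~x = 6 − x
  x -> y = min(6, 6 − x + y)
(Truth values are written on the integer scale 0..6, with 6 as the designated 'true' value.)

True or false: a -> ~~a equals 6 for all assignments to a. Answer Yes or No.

Yes

a = 0 ↦ 6
a = 1 ↦ 6
a = 2 ↦ 6
a = 3 ↦ 6
a = 4 ↦ 6
a = 5 ↦ 6
a = 6 ↦ 6
Every assignment gives a value ≥ 6.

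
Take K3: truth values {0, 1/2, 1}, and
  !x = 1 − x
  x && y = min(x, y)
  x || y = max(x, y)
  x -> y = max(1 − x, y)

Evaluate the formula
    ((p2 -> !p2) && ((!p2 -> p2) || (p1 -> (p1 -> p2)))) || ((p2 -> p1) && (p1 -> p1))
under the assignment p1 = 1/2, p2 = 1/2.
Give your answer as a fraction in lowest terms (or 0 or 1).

1/2

!p2 = !1/2 = 1/2
p2 -> !p2 = 1/2 -> 1/2 = 1/2
!p2 = !1/2 = 1/2
!p2 -> p2 = 1/2 -> 1/2 = 1/2
p1 -> p2 = 1/2 -> 1/2 = 1/2
p1 -> (p1 -> p2) = 1/2 -> 1/2 = 1/2
(!p2 -> p2) || (p1 -> (p1 -> p2)) = 1/2 || 1/2 = 1/2
(p2 -> !p2) && ((!p2 -> p2) || (p1 -> (p1 -> p2))) = 1/2 && 1/2 = 1/2
p2 -> p1 = 1/2 -> 1/2 = 1/2
p1 -> p1 = 1/2 -> 1/2 = 1/2
(p2 -> p1) && (p1 -> p1) = 1/2 && 1/2 = 1/2
((p2 -> !p2) && ((!p2 -> p2) || (p1 -> (p1 -> p2)))) || ((p2 -> p1) && (p1 -> p1)) = 1/2 || 1/2 = 1/2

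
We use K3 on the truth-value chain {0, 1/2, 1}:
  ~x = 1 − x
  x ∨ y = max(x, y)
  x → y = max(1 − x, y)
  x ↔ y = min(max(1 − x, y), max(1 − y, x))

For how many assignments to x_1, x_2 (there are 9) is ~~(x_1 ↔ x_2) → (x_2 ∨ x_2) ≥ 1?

x_1 = 0, x_2 = 0 ↦ 0  <
x_1 = 0, x_2 = 1/2 ↦ 1/2  <
x_1 = 0, x_2 = 1 ↦ 1  ≥
x_1 = 1/2, x_2 = 0 ↦ 1/2  <
x_1 = 1/2, x_2 = 1/2 ↦ 1/2  <
x_1 = 1/2, x_2 = 1 ↦ 1  ≥
x_1 = 1, x_2 = 0 ↦ 1  ≥
x_1 = 1, x_2 = 1/2 ↦ 1/2  <
x_1 = 1, x_2 = 1 ↦ 1  ≥
So 4 of the 9 assignments meet the threshold.

4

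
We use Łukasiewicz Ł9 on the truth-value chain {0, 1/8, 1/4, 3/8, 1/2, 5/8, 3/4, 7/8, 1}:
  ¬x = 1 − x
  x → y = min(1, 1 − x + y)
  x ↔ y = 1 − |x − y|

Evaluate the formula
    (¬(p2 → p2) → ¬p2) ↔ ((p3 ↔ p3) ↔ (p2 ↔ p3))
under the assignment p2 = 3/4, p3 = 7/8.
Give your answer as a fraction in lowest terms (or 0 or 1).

p2 → p2 = 3/4 → 3/4 = 1
¬(p2 → p2) = ¬1 = 0
¬p2 = ¬3/4 = 1/4
¬(p2 → p2) → ¬p2 = 0 → 1/4 = 1
p3 ↔ p3 = 7/8 ↔ 7/8 = 1
p2 ↔ p3 = 3/4 ↔ 7/8 = 7/8
(p3 ↔ p3) ↔ (p2 ↔ p3) = 1 ↔ 7/8 = 7/8
(¬(p2 → p2) → ¬p2) ↔ ((p3 ↔ p3) ↔ (p2 ↔ p3)) = 1 ↔ 7/8 = 7/8

7/8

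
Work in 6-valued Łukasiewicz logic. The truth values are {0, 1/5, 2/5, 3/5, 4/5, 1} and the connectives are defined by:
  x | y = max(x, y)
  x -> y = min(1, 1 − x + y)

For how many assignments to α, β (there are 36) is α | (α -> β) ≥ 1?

26

value 1: 26 assignments (counts)
value 4/5: 7 assignments
value 3/5: 3 assignments
So 26 of the 36 assignments meet the threshold.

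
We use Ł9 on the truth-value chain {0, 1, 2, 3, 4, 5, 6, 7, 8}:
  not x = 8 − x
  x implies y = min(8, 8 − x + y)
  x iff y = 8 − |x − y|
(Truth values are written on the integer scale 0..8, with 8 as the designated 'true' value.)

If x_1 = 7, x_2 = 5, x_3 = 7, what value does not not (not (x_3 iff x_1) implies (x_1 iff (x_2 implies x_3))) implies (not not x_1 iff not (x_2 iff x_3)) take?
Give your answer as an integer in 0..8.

3

x_3 iff x_1 = 7 iff 7 = 8
not (x_3 iff x_1) = not 8 = 0
x_2 implies x_3 = 5 implies 7 = 8
x_1 iff (x_2 implies x_3) = 7 iff 8 = 7
not (x_3 iff x_1) implies (x_1 iff (x_2 implies x_3)) = 0 implies 7 = 8
not (not (x_3 iff x_1) implies (x_1 iff (x_2 implies x_3))) = not 8 = 0
not not (not (x_3 iff x_1) implies (x_1 iff (x_2 implies x_3))) = not 0 = 8
not x_1 = not 7 = 1
not not x_1 = not 1 = 7
x_2 iff x_3 = 5 iff 7 = 6
not (x_2 iff x_3) = not 6 = 2
not not x_1 iff not (x_2 iff x_3) = 7 iff 2 = 3
not not (not (x_3 iff x_1) implies (x_1 iff (x_2 implies x_3))) implies (not not x_1 iff not (x_2 iff x_3)) = 8 implies 3 = 3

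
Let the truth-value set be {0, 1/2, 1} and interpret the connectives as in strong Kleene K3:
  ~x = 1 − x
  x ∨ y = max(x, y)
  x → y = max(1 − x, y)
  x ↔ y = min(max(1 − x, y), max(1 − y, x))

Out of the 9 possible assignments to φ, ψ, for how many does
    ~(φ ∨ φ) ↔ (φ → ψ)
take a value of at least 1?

4

φ = 0, ψ = 0 ↦ 1  ≥
φ = 0, ψ = 1/2 ↦ 1  ≥
φ = 0, ψ = 1 ↦ 1  ≥
φ = 1/2, ψ = 0 ↦ 1/2  <
φ = 1/2, ψ = 1/2 ↦ 1/2  <
φ = 1/2, ψ = 1 ↦ 1/2  <
φ = 1, ψ = 0 ↦ 1  ≥
φ = 1, ψ = 1/2 ↦ 1/2  <
φ = 1, ψ = 1 ↦ 0  <
So 4 of the 9 assignments meet the threshold.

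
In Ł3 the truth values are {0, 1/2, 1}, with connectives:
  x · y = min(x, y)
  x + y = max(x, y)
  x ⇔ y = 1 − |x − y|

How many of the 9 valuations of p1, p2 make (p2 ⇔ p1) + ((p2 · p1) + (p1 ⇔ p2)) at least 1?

p1 = 0, p2 = 0 ↦ 1  ≥
p1 = 0, p2 = 1/2 ↦ 1/2  <
p1 = 0, p2 = 1 ↦ 0  <
p1 = 1/2, p2 = 0 ↦ 1/2  <
p1 = 1/2, p2 = 1/2 ↦ 1  ≥
p1 = 1/2, p2 = 1 ↦ 1/2  <
p1 = 1, p2 = 0 ↦ 0  <
p1 = 1, p2 = 1/2 ↦ 1/2  <
p1 = 1, p2 = 1 ↦ 1  ≥
So 3 of the 9 assignments meet the threshold.

3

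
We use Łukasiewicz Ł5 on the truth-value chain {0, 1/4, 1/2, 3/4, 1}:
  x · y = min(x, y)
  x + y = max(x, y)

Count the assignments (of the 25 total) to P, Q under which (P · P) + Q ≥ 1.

value 1: 9 assignments (counts)
value 3/4: 7 assignments
value 1/2: 5 assignments
value 1/4: 3 assignments
value 0: 1 assignment
So 9 of the 25 assignments meet the threshold.

9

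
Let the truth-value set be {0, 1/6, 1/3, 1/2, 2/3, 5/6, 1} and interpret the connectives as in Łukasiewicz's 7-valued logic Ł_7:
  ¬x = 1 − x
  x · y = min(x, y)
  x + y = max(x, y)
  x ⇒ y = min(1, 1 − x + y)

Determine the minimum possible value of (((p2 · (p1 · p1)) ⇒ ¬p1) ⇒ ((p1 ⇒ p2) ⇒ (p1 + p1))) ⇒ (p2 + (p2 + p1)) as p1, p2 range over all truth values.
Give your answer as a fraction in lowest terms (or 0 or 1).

Take p1 = 1/2, p2 = 0:
p1 · p1 = 1/2 · 1/2 = 1/2
p2 · (p1 · p1) = 0 · 1/2 = 0
¬p1 = ¬1/2 = 1/2
(p2 · (p1 · p1)) ⇒ ¬p1 = 0 ⇒ 1/2 = 1
p1 ⇒ p2 = 1/2 ⇒ 0 = 1/2
p1 + p1 = 1/2 + 1/2 = 1/2
(p1 ⇒ p2) ⇒ (p1 + p1) = 1/2 ⇒ 1/2 = 1
((p2 · (p1 · p1)) ⇒ ¬p1) ⇒ ((p1 ⇒ p2) ⇒ (p1 + p1)) = 1 ⇒ 1 = 1
p2 + p1 = 0 + 1/2 = 1/2
p2 + (p2 + p1) = 0 + 1/2 = 1/2
(((p2 · (p1 · p1)) ⇒ ¬p1) ⇒ ((p1 ⇒ p2) ⇒ (p1 + p1))) ⇒ (p2 + (p2 + p1)) = 1 ⇒ 1/2 = 1/2
No assignment yields a value below 1/2, so this is the minimum.

1/2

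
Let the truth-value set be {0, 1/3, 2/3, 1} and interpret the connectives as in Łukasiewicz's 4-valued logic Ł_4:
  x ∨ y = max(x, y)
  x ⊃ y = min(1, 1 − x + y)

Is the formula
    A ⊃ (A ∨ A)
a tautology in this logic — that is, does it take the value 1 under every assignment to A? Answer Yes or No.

Yes

A = 0 ↦ 1
A = 1/3 ↦ 1
A = 2/3 ↦ 1
A = 1 ↦ 1
Every assignment gives a value ≥ 1.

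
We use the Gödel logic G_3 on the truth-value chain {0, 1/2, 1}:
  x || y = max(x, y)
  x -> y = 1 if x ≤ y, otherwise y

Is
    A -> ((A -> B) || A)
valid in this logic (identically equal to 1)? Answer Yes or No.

Yes

A = 0, B = 0 ↦ 1
A = 0, B = 1/2 ↦ 1
A = 0, B = 1 ↦ 1
A = 1/2, B = 0 ↦ 1
A = 1/2, B = 1/2 ↦ 1
A = 1/2, B = 1 ↦ 1
A = 1, B = 0 ↦ 1
A = 1, B = 1/2 ↦ 1
A = 1, B = 1 ↦ 1
Every assignment gives a value ≥ 1.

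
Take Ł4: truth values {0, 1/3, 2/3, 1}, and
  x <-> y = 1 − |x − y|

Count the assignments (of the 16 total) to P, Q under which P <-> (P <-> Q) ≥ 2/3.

11

P = 0, Q = 0 ↦ 0  <
P = 0, Q = 1/3 ↦ 1/3  <
P = 0, Q = 2/3 ↦ 2/3  ≥
P = 0, Q = 1 ↦ 1  ≥
P = 1/3, Q = 0 ↦ 2/3  ≥
P = 1/3, Q = 1/3 ↦ 1/3  <
P = 1/3, Q = 2/3 ↦ 2/3  ≥
P = 1/3, Q = 1 ↦ 1  ≥
P = 2/3, Q = 0 ↦ 2/3  ≥
P = 2/3, Q = 1/3 ↦ 1  ≥
P = 2/3, Q = 2/3 ↦ 2/3  ≥
P = 2/3, Q = 1 ↦ 1  ≥
P = 1, Q = 0 ↦ 0  <
P = 1, Q = 1/3 ↦ 1/3  <
P = 1, Q = 2/3 ↦ 2/3  ≥
P = 1, Q = 1 ↦ 1  ≥
So 11 of the 16 assignments meet the threshold.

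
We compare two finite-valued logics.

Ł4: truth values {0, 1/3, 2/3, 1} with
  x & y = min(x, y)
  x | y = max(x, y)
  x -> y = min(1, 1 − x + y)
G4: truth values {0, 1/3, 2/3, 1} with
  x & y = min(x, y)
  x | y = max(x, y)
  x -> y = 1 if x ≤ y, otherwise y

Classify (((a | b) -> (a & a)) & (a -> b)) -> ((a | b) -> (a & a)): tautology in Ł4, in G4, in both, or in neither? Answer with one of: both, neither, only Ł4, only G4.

In Ł4: every assignment gives 1 — tautology.
In G4: every assignment gives 1 — tautology.

both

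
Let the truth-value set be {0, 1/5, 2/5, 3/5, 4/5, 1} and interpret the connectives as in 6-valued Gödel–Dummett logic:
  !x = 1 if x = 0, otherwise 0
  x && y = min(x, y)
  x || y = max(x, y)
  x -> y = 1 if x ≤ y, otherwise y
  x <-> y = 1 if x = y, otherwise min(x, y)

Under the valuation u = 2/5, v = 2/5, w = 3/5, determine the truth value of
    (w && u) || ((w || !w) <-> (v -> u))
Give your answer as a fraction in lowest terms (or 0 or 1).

3/5

w && u = 3/5 && 2/5 = 2/5
!w = !3/5 = 0
w || !w = 3/5 || 0 = 3/5
v -> u = 2/5 -> 2/5 = 1
(w || !w) <-> (v -> u) = 3/5 <-> 1 = 3/5
(w && u) || ((w || !w) <-> (v -> u)) = 2/5 || 3/5 = 3/5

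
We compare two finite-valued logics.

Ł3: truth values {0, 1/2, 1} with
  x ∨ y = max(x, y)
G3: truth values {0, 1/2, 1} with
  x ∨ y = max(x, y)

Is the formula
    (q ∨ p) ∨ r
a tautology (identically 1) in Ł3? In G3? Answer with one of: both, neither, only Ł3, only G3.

neither

In Ł3: at p = 0, q = 0, r = 0 the value is 0 — not a tautology.
In G3: at p = 0, q = 0, r = 0 the value is 0 — not a tautology.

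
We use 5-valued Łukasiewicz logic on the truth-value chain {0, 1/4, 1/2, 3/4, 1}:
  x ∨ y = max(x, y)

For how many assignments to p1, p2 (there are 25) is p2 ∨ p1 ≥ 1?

value 1: 9 assignments (counts)
value 3/4: 7 assignments
value 1/2: 5 assignments
value 1/4: 3 assignments
value 0: 1 assignment
So 9 of the 25 assignments meet the threshold.

9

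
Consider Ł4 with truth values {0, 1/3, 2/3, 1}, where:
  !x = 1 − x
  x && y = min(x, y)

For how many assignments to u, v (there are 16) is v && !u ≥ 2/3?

u = 0, v = 0 ↦ 0  <
u = 0, v = 1/3 ↦ 1/3  <
u = 0, v = 2/3 ↦ 2/3  ≥
u = 0, v = 1 ↦ 1  ≥
u = 1/3, v = 0 ↦ 0  <
u = 1/3, v = 1/3 ↦ 1/3  <
u = 1/3, v = 2/3 ↦ 2/3  ≥
u = 1/3, v = 1 ↦ 2/3  ≥
u = 2/3, v = 0 ↦ 0  <
u = 2/3, v = 1/3 ↦ 1/3  <
u = 2/3, v = 2/3 ↦ 1/3  <
u = 2/3, v = 1 ↦ 1/3  <
u = 1, v = 0 ↦ 0  <
u = 1, v = 1/3 ↦ 0  <
u = 1, v = 2/3 ↦ 0  <
u = 1, v = 1 ↦ 0  <
So 4 of the 16 assignments meet the threshold.

4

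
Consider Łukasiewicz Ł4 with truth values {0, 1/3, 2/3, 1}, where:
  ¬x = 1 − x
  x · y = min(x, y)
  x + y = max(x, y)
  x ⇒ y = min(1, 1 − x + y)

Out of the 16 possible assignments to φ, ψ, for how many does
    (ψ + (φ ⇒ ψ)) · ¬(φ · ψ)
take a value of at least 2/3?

9

φ = 0, ψ = 0 ↦ 1  ≥
φ = 0, ψ = 1/3 ↦ 1  ≥
φ = 0, ψ = 2/3 ↦ 1  ≥
φ = 0, ψ = 1 ↦ 1  ≥
φ = 1/3, ψ = 0 ↦ 2/3  ≥
φ = 1/3, ψ = 1/3 ↦ 2/3  ≥
φ = 1/3, ψ = 2/3 ↦ 2/3  ≥
φ = 1/3, ψ = 1 ↦ 2/3  ≥
φ = 2/3, ψ = 0 ↦ 1/3  <
φ = 2/3, ψ = 1/3 ↦ 2/3  ≥
φ = 2/3, ψ = 2/3 ↦ 1/3  <
φ = 2/3, ψ = 1 ↦ 1/3  <
φ = 1, ψ = 0 ↦ 0  <
φ = 1, ψ = 1/3 ↦ 1/3  <
φ = 1, ψ = 2/3 ↦ 1/3  <
φ = 1, ψ = 1 ↦ 0  <
So 9 of the 16 assignments meet the threshold.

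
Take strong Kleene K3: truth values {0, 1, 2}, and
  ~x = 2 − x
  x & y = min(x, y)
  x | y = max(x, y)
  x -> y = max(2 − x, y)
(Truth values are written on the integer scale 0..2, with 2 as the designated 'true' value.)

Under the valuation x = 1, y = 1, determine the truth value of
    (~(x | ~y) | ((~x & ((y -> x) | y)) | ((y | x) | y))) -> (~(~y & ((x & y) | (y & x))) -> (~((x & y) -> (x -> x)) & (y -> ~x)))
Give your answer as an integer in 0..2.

~y = ~1 = 1
x | ~y = 1 | 1 = 1
~(x | ~y) = ~1 = 1
~x = ~1 = 1
y -> x = 1 -> 1 = 1
(y -> x) | y = 1 | 1 = 1
~x & ((y -> x) | y) = 1 & 1 = 1
y | x = 1 | 1 = 1
(y | x) | y = 1 | 1 = 1
(~x & ((y -> x) | y)) | ((y | x) | y) = 1 | 1 = 1
~(x | ~y) | ((~x & ((y -> x) | y)) | ((y | x) | y)) = 1 | 1 = 1
~y = ~1 = 1
x & y = 1 & 1 = 1
y & x = 1 & 1 = 1
(x & y) | (y & x) = 1 | 1 = 1
~y & ((x & y) | (y & x)) = 1 & 1 = 1
~(~y & ((x & y) | (y & x))) = ~1 = 1
x & y = 1 & 1 = 1
x -> x = 1 -> 1 = 1
(x & y) -> (x -> x) = 1 -> 1 = 1
~((x & y) -> (x -> x)) = ~1 = 1
~x = ~1 = 1
y -> ~x = 1 -> 1 = 1
~((x & y) -> (x -> x)) & (y -> ~x) = 1 & 1 = 1
~(~y & ((x & y) | (y & x))) -> (~((x & y) -> (x -> x)) & (y -> ~x)) = 1 -> 1 = 1
(~(x | ~y) | ((~x & ((y -> x) | y)) | ((y | x) | y))) -> (~(~y & ((x & y) | (y & x))) -> (~((x & y) -> (x -> x)) & (y -> ~x))) = 1 -> 1 = 1

1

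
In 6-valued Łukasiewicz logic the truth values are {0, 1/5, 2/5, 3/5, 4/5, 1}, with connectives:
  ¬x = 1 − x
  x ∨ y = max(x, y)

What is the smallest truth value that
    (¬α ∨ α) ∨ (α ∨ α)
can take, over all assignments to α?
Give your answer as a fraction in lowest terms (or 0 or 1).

Take α = 2/5:
¬α = ¬2/5 = 3/5
¬α ∨ α = 3/5 ∨ 2/5 = 3/5
α ∨ α = 2/5 ∨ 2/5 = 2/5
(¬α ∨ α) ∨ (α ∨ α) = 3/5 ∨ 2/5 = 3/5
No assignment yields a value below 3/5, so this is the minimum.

3/5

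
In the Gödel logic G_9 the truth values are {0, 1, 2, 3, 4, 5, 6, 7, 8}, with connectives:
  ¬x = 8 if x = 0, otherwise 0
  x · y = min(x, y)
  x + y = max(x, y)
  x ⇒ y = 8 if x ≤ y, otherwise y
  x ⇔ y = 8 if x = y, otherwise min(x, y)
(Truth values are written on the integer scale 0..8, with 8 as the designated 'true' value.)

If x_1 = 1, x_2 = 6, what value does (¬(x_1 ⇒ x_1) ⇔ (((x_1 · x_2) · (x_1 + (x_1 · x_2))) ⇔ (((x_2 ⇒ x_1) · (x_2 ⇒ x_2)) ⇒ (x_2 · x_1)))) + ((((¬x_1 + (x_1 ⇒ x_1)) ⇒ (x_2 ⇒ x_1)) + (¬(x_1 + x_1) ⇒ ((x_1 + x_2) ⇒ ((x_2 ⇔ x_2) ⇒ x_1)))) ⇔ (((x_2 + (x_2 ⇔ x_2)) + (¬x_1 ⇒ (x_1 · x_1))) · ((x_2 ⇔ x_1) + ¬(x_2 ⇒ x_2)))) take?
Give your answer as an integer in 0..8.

x_1 ⇒ x_1 = 1 ⇒ 1 = 8
¬(x_1 ⇒ x_1) = ¬8 = 0
x_1 · x_2 = 1 · 6 = 1
x_1 · x_2 = 1 · 6 = 1
x_1 + (x_1 · x_2) = 1 + 1 = 1
(x_1 · x_2) · (x_1 + (x_1 · x_2)) = 1 · 1 = 1
x_2 ⇒ x_1 = 6 ⇒ 1 = 1
x_2 ⇒ x_2 = 6 ⇒ 6 = 8
(x_2 ⇒ x_1) · (x_2 ⇒ x_2) = 1 · 8 = 1
x_2 · x_1 = 6 · 1 = 1
((x_2 ⇒ x_1) · (x_2 ⇒ x_2)) ⇒ (x_2 · x_1) = 1 ⇒ 1 = 8
((x_1 · x_2) · (x_1 + (x_1 · x_2))) ⇔ (((x_2 ⇒ x_1) · (x_2 ⇒ x_2)) ⇒ (x_2 · x_1)) = 1 ⇔ 8 = 1
¬(x_1 ⇒ x_1) ⇔ (((x_1 · x_2) · (x_1 + (x_1 · x_2))) ⇔ (((x_2 ⇒ x_1) · (x_2 ⇒ x_2)) ⇒ (x_2 · x_1))) = 0 ⇔ 1 = 0
¬x_1 = ¬1 = 0
x_1 ⇒ x_1 = 1 ⇒ 1 = 8
¬x_1 + (x_1 ⇒ x_1) = 0 + 8 = 8
x_2 ⇒ x_1 = 6 ⇒ 1 = 1
(¬x_1 + (x_1 ⇒ x_1)) ⇒ (x_2 ⇒ x_1) = 8 ⇒ 1 = 1
x_1 + x_1 = 1 + 1 = 1
¬(x_1 + x_1) = ¬1 = 0
x_1 + x_2 = 1 + 6 = 6
x_2 ⇔ x_2 = 6 ⇔ 6 = 8
(x_2 ⇔ x_2) ⇒ x_1 = 8 ⇒ 1 = 1
(x_1 + x_2) ⇒ ((x_2 ⇔ x_2) ⇒ x_1) = 6 ⇒ 1 = 1
¬(x_1 + x_1) ⇒ ((x_1 + x_2) ⇒ ((x_2 ⇔ x_2) ⇒ x_1)) = 0 ⇒ 1 = 8
((¬x_1 + (x_1 ⇒ x_1)) ⇒ (x_2 ⇒ x_1)) + (¬(x_1 + x_1) ⇒ ((x_1 + x_2) ⇒ ((x_2 ⇔ x_2) ⇒ x_1))) = 1 + 8 = 8
x_2 ⇔ x_2 = 6 ⇔ 6 = 8
x_2 + (x_2 ⇔ x_2) = 6 + 8 = 8
¬x_1 = ¬1 = 0
x_1 · x_1 = 1 · 1 = 1
¬x_1 ⇒ (x_1 · x_1) = 0 ⇒ 1 = 8
(x_2 + (x_2 ⇔ x_2)) + (¬x_1 ⇒ (x_1 · x_1)) = 8 + 8 = 8
x_2 ⇔ x_1 = 6 ⇔ 1 = 1
x_2 ⇒ x_2 = 6 ⇒ 6 = 8
¬(x_2 ⇒ x_2) = ¬8 = 0
(x_2 ⇔ x_1) + ¬(x_2 ⇒ x_2) = 1 + 0 = 1
((x_2 + (x_2 ⇔ x_2)) + (¬x_1 ⇒ (x_1 · x_1))) · ((x_2 ⇔ x_1) + ¬(x_2 ⇒ x_2)) = 8 · 1 = 1
(((¬x_1 + (x_1 ⇒ x_1)) ⇒ (x_2 ⇒ x_1)) + (¬(x_1 + x_1) ⇒ ((x_1 + x_2) ⇒ ((x_2 ⇔ x_2) ⇒ x_1)))) ⇔ (((x_2 + (x_2 ⇔ x_2)) + (¬x_1 ⇒ (x_1 · x_1))) · ((x_2 ⇔ x_1) + ¬(x_2 ⇒ x_2))) = 8 ⇔ 1 = 1
(¬(x_1 ⇒ x_1) ⇔ (((x_1 · x_2) · (x_1 + (x_1 · x_2))) ⇔ (((x_2 ⇒ x_1) · (x_2 ⇒ x_2)) ⇒ (x_2 · x_1)))) + ((((¬x_1 + (x_1 ⇒ x_1)) ⇒ (x_2 ⇒ x_1)) + (¬(x_1 + x_1) ⇒ ((x_1 + x_2) ⇒ ((x_2 ⇔ x_2) ⇒ x_1)))) ⇔ (((x_2 + (x_2 ⇔ x_2)) + (¬x_1 ⇒ (x_1 · x_1))) · ((x_2 ⇔ x_1) + ¬(x_2 ⇒ x_2)))) = 0 + 1 = 1

1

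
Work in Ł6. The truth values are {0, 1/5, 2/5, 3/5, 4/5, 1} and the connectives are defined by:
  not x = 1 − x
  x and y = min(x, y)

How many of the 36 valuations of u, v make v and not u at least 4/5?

4

value 1: 1 assignment (counts)
value 4/5: 3 assignments (counts)
value 3/5: 5 assignments
value 2/5: 7 assignments
value 1/5: 9 assignments
value 0: 11 assignments
So 4 of the 36 assignments meet the threshold.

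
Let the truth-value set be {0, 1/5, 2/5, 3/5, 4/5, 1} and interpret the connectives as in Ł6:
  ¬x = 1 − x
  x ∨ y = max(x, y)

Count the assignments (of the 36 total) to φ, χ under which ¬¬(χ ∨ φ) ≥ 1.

11

value 1: 11 assignments (counts)
value 4/5: 9 assignments
value 3/5: 7 assignments
value 2/5: 5 assignments
value 1/5: 3 assignments
value 0: 1 assignment
So 11 of the 36 assignments meet the threshold.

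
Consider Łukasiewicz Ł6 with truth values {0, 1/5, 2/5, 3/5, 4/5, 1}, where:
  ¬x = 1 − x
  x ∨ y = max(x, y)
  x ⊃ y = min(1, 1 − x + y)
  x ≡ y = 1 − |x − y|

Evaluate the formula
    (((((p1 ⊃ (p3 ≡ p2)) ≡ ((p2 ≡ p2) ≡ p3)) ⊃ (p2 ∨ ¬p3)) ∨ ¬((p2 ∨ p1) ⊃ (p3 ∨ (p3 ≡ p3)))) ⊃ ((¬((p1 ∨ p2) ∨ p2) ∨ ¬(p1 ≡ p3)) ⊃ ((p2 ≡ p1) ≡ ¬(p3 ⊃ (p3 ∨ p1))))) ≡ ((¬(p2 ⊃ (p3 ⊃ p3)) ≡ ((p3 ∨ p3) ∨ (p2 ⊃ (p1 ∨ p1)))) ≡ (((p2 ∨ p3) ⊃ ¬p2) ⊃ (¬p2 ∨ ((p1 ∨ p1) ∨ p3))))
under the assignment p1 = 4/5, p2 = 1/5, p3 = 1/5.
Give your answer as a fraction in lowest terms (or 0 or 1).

1/5

p3 ≡ p2 = 1/5 ≡ 1/5 = 1
p1 ⊃ (p3 ≡ p2) = 4/5 ⊃ 1 = 1
p2 ≡ p2 = 1/5 ≡ 1/5 = 1
(p2 ≡ p2) ≡ p3 = 1 ≡ 1/5 = 1/5
(p1 ⊃ (p3 ≡ p2)) ≡ ((p2 ≡ p2) ≡ p3) = 1 ≡ 1/5 = 1/5
¬p3 = ¬1/5 = 4/5
p2 ∨ ¬p3 = 1/5 ∨ 4/5 = 4/5
((p1 ⊃ (p3 ≡ p2)) ≡ ((p2 ≡ p2) ≡ p3)) ⊃ (p2 ∨ ¬p3) = 1/5 ⊃ 4/5 = 1
p2 ∨ p1 = 1/5 ∨ 4/5 = 4/5
p3 ≡ p3 = 1/5 ≡ 1/5 = 1
p3 ∨ (p3 ≡ p3) = 1/5 ∨ 1 = 1
(p2 ∨ p1) ⊃ (p3 ∨ (p3 ≡ p3)) = 4/5 ⊃ 1 = 1
¬((p2 ∨ p1) ⊃ (p3 ∨ (p3 ≡ p3))) = ¬1 = 0
(((p1 ⊃ (p3 ≡ p2)) ≡ ((p2 ≡ p2) ≡ p3)) ⊃ (p2 ∨ ¬p3)) ∨ ¬((p2 ∨ p1) ⊃ (p3 ∨ (p3 ≡ p3))) = 1 ∨ 0 = 1
p1 ∨ p2 = 4/5 ∨ 1/5 = 4/5
(p1 ∨ p2) ∨ p2 = 4/5 ∨ 1/5 = 4/5
¬((p1 ∨ p2) ∨ p2) = ¬4/5 = 1/5
p1 ≡ p3 = 4/5 ≡ 1/5 = 2/5
¬(p1 ≡ p3) = ¬2/5 = 3/5
¬((p1 ∨ p2) ∨ p2) ∨ ¬(p1 ≡ p3) = 1/5 ∨ 3/5 = 3/5
p2 ≡ p1 = 1/5 ≡ 4/5 = 2/5
p3 ∨ p1 = 1/5 ∨ 4/5 = 4/5
p3 ⊃ (p3 ∨ p1) = 1/5 ⊃ 4/5 = 1
¬(p3 ⊃ (p3 ∨ p1)) = ¬1 = 0
(p2 ≡ p1) ≡ ¬(p3 ⊃ (p3 ∨ p1)) = 2/5 ≡ 0 = 3/5
(¬((p1 ∨ p2) ∨ p2) ∨ ¬(p1 ≡ p3)) ⊃ ((p2 ≡ p1) ≡ ¬(p3 ⊃ (p3 ∨ p1))) = 3/5 ⊃ 3/5 = 1
((((p1 ⊃ (p3 ≡ p2)) ≡ ((p2 ≡ p2) ≡ p3)) ⊃ (p2 ∨ ¬p3)) ∨ ¬((p2 ∨ p1) ⊃ (p3 ∨ (p3 ≡ p3)))) ⊃ ((¬((p1 ∨ p2) ∨ p2) ∨ ¬(p1 ≡ p3)) ⊃ ((p2 ≡ p1) ≡ ¬(p3 ⊃ (p3 ∨ p1)))) = 1 ⊃ 1 = 1
p3 ⊃ p3 = 1/5 ⊃ 1/5 = 1
p2 ⊃ (p3 ⊃ p3) = 1/5 ⊃ 1 = 1
¬(p2 ⊃ (p3 ⊃ p3)) = ¬1 = 0
p3 ∨ p3 = 1/5 ∨ 1/5 = 1/5
p1 ∨ p1 = 4/5 ∨ 4/5 = 4/5
p2 ⊃ (p1 ∨ p1) = 1/5 ⊃ 4/5 = 1
(p3 ∨ p3) ∨ (p2 ⊃ (p1 ∨ p1)) = 1/5 ∨ 1 = 1
¬(p2 ⊃ (p3 ⊃ p3)) ≡ ((p3 ∨ p3) ∨ (p2 ⊃ (p1 ∨ p1))) = 0 ≡ 1 = 0
p2 ∨ p3 = 1/5 ∨ 1/5 = 1/5
¬p2 = ¬1/5 = 4/5
(p2 ∨ p3) ⊃ ¬p2 = 1/5 ⊃ 4/5 = 1
¬p2 = ¬1/5 = 4/5
p1 ∨ p1 = 4/5 ∨ 4/5 = 4/5
(p1 ∨ p1) ∨ p3 = 4/5 ∨ 1/5 = 4/5
¬p2 ∨ ((p1 ∨ p1) ∨ p3) = 4/5 ∨ 4/5 = 4/5
((p2 ∨ p3) ⊃ ¬p2) ⊃ (¬p2 ∨ ((p1 ∨ p1) ∨ p3)) = 1 ⊃ 4/5 = 4/5
(¬(p2 ⊃ (p3 ⊃ p3)) ≡ ((p3 ∨ p3) ∨ (p2 ⊃ (p1 ∨ p1)))) ≡ (((p2 ∨ p3) ⊃ ¬p2) ⊃ (¬p2 ∨ ((p1 ∨ p1) ∨ p3))) = 0 ≡ 4/5 = 1/5
(((((p1 ⊃ (p3 ≡ p2)) ≡ ((p2 ≡ p2) ≡ p3)) ⊃ (p2 ∨ ¬p3)) ∨ ¬((p2 ∨ p1) ⊃ (p3 ∨ (p3 ≡ p3)))) ⊃ ((¬((p1 ∨ p2) ∨ p2) ∨ ¬(p1 ≡ p3)) ⊃ ((p2 ≡ p1) ≡ ¬(p3 ⊃ (p3 ∨ p1))))) ≡ ((¬(p2 ⊃ (p3 ⊃ p3)) ≡ ((p3 ∨ p3) ∨ (p2 ⊃ (p1 ∨ p1)))) ≡ (((p2 ∨ p3) ⊃ ¬p2) ⊃ (¬p2 ∨ ((p1 ∨ p1) ∨ p3)))) = 1 ≡ 1/5 = 1/5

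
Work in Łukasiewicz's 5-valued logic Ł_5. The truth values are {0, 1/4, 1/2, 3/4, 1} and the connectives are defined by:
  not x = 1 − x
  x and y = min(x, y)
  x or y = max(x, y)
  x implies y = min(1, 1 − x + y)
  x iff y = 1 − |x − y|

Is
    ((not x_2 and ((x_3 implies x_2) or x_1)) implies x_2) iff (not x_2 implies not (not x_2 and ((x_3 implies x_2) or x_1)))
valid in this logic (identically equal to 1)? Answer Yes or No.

At x_1 = 1/2, x_2 = 1/2, x_3 = 0, for instance:
not x_2 = not 1/2 = 1/2
x_3 implies x_2 = 0 implies 1/2 = 1
(x_3 implies x_2) or x_1 = 1 or 1/2 = 1
not x_2 and ((x_3 implies x_2) or x_1) = 1/2 and 1 = 1/2
(not x_2 and ((x_3 implies x_2) or x_1)) implies x_2 = 1/2 implies 1/2 = 1
not x_2 = not 1/2 = 1/2
not (not x_2 and ((x_3 implies x_2) or x_1)) = not 1/2 = 1/2
not x_2 implies not (not x_2 and ((x_3 implies x_2) or x_1)) = 1/2 implies 1/2 = 1
((not x_2 and ((x_3 implies x_2) or x_1)) implies x_2) iff (not x_2 implies not (not x_2 and ((x_3 implies x_2) or x_1))) = 1 iff 1 = 1
and checking the remaining 124 assignments likewise gives ≥ 1 in every case.

Yes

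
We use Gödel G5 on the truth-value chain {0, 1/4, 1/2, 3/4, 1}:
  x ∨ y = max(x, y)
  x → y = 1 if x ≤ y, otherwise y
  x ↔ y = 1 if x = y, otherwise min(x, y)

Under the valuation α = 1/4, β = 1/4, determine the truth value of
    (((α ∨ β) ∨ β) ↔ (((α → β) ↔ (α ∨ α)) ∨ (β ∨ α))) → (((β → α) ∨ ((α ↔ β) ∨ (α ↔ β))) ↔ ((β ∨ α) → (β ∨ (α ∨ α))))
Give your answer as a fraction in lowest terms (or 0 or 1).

1

α ∨ β = 1/4 ∨ 1/4 = 1/4
(α ∨ β) ∨ β = 1/4 ∨ 1/4 = 1/4
α → β = 1/4 → 1/4 = 1
α ∨ α = 1/4 ∨ 1/4 = 1/4
(α → β) ↔ (α ∨ α) = 1 ↔ 1/4 = 1/4
β ∨ α = 1/4 ∨ 1/4 = 1/4
((α → β) ↔ (α ∨ α)) ∨ (β ∨ α) = 1/4 ∨ 1/4 = 1/4
((α ∨ β) ∨ β) ↔ (((α → β) ↔ (α ∨ α)) ∨ (β ∨ α)) = 1/4 ↔ 1/4 = 1
β → α = 1/4 → 1/4 = 1
α ↔ β = 1/4 ↔ 1/4 = 1
α ↔ β = 1/4 ↔ 1/4 = 1
(α ↔ β) ∨ (α ↔ β) = 1 ∨ 1 = 1
(β → α) ∨ ((α ↔ β) ∨ (α ↔ β)) = 1 ∨ 1 = 1
β ∨ α = 1/4 ∨ 1/4 = 1/4
α ∨ α = 1/4 ∨ 1/4 = 1/4
β ∨ (α ∨ α) = 1/4 ∨ 1/4 = 1/4
(β ∨ α) → (β ∨ (α ∨ α)) = 1/4 → 1/4 = 1
((β → α) ∨ ((α ↔ β) ∨ (α ↔ β))) ↔ ((β ∨ α) → (β ∨ (α ∨ α))) = 1 ↔ 1 = 1
(((α ∨ β) ∨ β) ↔ (((α → β) ↔ (α ∨ α)) ∨ (β ∨ α))) → (((β → α) ∨ ((α ↔ β) ∨ (α ↔ β))) ↔ ((β ∨ α) → (β ∨ (α ∨ α)))) = 1 → 1 = 1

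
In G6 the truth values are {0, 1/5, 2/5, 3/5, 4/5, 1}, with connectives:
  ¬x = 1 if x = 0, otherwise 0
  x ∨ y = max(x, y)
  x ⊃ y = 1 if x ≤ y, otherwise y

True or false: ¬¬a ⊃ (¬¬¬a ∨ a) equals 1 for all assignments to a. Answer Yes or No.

Counterexample: take a = 1/5.
¬a = ¬1/5 = 0
¬¬a = ¬0 = 1
¬a = ¬1/5 = 0
¬¬a = ¬0 = 1
¬¬¬a = ¬1 = 0
¬¬¬a ∨ a = 0 ∨ 1/5 = 1/5
¬¬a ⊃ (¬¬¬a ∨ a) = 1 ⊃ 1/5 = 1/5
This gives 1/5 ≠ 1.

No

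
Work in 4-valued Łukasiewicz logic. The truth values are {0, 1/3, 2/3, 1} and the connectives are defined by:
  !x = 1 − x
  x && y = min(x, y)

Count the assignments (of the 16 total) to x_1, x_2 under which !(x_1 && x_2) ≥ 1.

x_1 = 0, x_2 = 0 ↦ 1  ≥
x_1 = 0, x_2 = 1/3 ↦ 1  ≥
x_1 = 0, x_2 = 2/3 ↦ 1  ≥
x_1 = 0, x_2 = 1 ↦ 1  ≥
x_1 = 1/3, x_2 = 0 ↦ 1  ≥
x_1 = 1/3, x_2 = 1/3 ↦ 2/3  <
x_1 = 1/3, x_2 = 2/3 ↦ 2/3  <
x_1 = 1/3, x_2 = 1 ↦ 2/3  <
x_1 = 2/3, x_2 = 0 ↦ 1  ≥
x_1 = 2/3, x_2 = 1/3 ↦ 2/3  <
x_1 = 2/3, x_2 = 2/3 ↦ 1/3  <
x_1 = 2/3, x_2 = 1 ↦ 1/3  <
x_1 = 1, x_2 = 0 ↦ 1  ≥
x_1 = 1, x_2 = 1/3 ↦ 2/3  <
x_1 = 1, x_2 = 2/3 ↦ 1/3  <
x_1 = 1, x_2 = 1 ↦ 0  <
So 7 of the 16 assignments meet the threshold.

7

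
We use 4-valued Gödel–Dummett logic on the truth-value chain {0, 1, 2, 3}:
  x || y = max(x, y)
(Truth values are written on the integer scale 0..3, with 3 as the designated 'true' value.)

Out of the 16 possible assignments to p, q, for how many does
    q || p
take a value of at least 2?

12

p = 0, q = 0 ↦ 0  <
p = 0, q = 1 ↦ 1  <
p = 0, q = 2 ↦ 2  ≥
p = 0, q = 3 ↦ 3  ≥
p = 1, q = 0 ↦ 1  <
p = 1, q = 1 ↦ 1  <
p = 1, q = 2 ↦ 2  ≥
p = 1, q = 3 ↦ 3  ≥
p = 2, q = 0 ↦ 2  ≥
p = 2, q = 1 ↦ 2  ≥
p = 2, q = 2 ↦ 2  ≥
p = 2, q = 3 ↦ 3  ≥
p = 3, q = 0 ↦ 3  ≥
p = 3, q = 1 ↦ 3  ≥
p = 3, q = 2 ↦ 3  ≥
p = 3, q = 3 ↦ 3  ≥
So 12 of the 16 assignments meet the threshold.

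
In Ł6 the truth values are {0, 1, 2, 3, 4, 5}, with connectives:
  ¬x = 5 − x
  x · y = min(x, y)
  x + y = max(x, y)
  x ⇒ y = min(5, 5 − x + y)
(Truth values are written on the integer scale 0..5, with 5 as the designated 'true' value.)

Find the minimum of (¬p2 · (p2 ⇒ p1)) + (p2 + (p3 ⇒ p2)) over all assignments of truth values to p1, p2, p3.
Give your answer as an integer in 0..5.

3

Take p1 = 0, p2 = 2, p3 = 4:
¬p2 = ¬2 = 3
p2 ⇒ p1 = 2 ⇒ 0 = 3
¬p2 · (p2 ⇒ p1) = 3 · 3 = 3
p3 ⇒ p2 = 4 ⇒ 2 = 3
p2 + (p3 ⇒ p2) = 2 + 3 = 3
(¬p2 · (p2 ⇒ p1)) + (p2 + (p3 ⇒ p2)) = 3 + 3 = 3
No assignment yields a value below 3, so this is the minimum.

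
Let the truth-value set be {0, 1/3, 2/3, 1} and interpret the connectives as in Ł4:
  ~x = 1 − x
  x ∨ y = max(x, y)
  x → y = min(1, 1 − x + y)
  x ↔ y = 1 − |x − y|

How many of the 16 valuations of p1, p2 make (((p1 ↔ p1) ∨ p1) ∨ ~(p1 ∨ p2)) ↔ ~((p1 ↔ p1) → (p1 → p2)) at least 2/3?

3

p1 = 0, p2 = 0 ↦ 0  <
p1 = 0, p2 = 1/3 ↦ 0  <
p1 = 0, p2 = 2/3 ↦ 0  <
p1 = 0, p2 = 1 ↦ 0  <
p1 = 1/3, p2 = 0 ↦ 1/3  <
p1 = 1/3, p2 = 1/3 ↦ 0  <
p1 = 1/3, p2 = 2/3 ↦ 0  <
p1 = 1/3, p2 = 1 ↦ 0  <
p1 = 2/3, p2 = 0 ↦ 2/3  ≥
p1 = 2/3, p2 = 1/3 ↦ 1/3  <
p1 = 2/3, p2 = 2/3 ↦ 0  <
p1 = 2/3, p2 = 1 ↦ 0  <
p1 = 1, p2 = 0 ↦ 1  ≥
p1 = 1, p2 = 1/3 ↦ 2/3  ≥
p1 = 1, p2 = 2/3 ↦ 1/3  <
p1 = 1, p2 = 1 ↦ 0  <
So 3 of the 16 assignments meet the threshold.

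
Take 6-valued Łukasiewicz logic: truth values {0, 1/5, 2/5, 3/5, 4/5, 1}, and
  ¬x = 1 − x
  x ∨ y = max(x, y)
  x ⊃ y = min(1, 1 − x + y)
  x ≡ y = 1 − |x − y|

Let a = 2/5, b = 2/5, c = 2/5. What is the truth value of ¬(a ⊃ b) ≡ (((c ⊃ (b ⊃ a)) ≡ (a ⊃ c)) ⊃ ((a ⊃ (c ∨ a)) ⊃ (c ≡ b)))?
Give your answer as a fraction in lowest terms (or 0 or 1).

0

a ⊃ b = 2/5 ⊃ 2/5 = 1
¬(a ⊃ b) = ¬1 = 0
b ⊃ a = 2/5 ⊃ 2/5 = 1
c ⊃ (b ⊃ a) = 2/5 ⊃ 1 = 1
a ⊃ c = 2/5 ⊃ 2/5 = 1
(c ⊃ (b ⊃ a)) ≡ (a ⊃ c) = 1 ≡ 1 = 1
c ∨ a = 2/5 ∨ 2/5 = 2/5
a ⊃ (c ∨ a) = 2/5 ⊃ 2/5 = 1
c ≡ b = 2/5 ≡ 2/5 = 1
(a ⊃ (c ∨ a)) ⊃ (c ≡ b) = 1 ⊃ 1 = 1
((c ⊃ (b ⊃ a)) ≡ (a ⊃ c)) ⊃ ((a ⊃ (c ∨ a)) ⊃ (c ≡ b)) = 1 ⊃ 1 = 1
¬(a ⊃ b) ≡ (((c ⊃ (b ⊃ a)) ≡ (a ⊃ c)) ⊃ ((a ⊃ (c ∨ a)) ⊃ (c ≡ b))) = 0 ≡ 1 = 0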